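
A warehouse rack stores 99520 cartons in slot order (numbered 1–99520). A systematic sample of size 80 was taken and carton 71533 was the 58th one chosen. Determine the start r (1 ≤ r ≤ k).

k = 99520/80 = 1244
r = 71533 − (58−1)×1244 = 71533 − 70908 = 625

625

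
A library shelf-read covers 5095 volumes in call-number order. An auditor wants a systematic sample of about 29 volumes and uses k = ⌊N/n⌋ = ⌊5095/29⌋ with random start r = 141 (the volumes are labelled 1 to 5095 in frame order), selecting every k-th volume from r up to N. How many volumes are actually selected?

29

k = ⌊5095/29⌋ = 175
Achieved size = ⌊(5095 − 141)/175⌋ + 1 = ⌊4954/175⌋ + 1 = 28 + 1 = 29
(last selection: 141 + 28×175 = 5041 ≤ 5095; next would be 5216 > 5095)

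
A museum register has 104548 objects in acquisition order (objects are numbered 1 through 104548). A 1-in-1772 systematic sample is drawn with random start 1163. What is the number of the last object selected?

k = 1772
59th selection = r + (59−1)·k = 1163 + 58×1772 = 1163 + 102776 = 103939

103939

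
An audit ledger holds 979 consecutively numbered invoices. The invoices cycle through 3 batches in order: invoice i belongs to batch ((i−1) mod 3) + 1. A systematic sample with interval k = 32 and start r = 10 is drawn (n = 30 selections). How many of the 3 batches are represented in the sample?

3

Consecutive selections differ by k = 32, so their batch numbers differ by 32 mod 3 = 2.
gcd(32, 3) = 1, so the sample visits 3/1 = 3 distinct residues mod 3.
Start 10 is batch 1; the batches hit are 1, 2, 3.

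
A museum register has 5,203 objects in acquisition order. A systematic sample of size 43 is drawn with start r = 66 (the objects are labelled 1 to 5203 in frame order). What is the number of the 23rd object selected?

k = 5203/43 = 121
23rd selection = r + (23−1)·k = 66 + 22×121 = 66 + 2662 = 2728

2728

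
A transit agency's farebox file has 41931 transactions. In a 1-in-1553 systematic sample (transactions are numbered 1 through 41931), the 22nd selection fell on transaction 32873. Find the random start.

k = 1553
r = 32873 − (22−1)×1553 = 32873 − 32613 = 260

260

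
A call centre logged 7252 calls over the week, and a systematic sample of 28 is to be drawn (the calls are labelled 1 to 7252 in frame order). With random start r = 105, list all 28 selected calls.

k = N/n = 7252/28 = 259
call 1: 105
call 2: 105 + 259 = 364
call 3: 364 + 259 = 623
call 4: 623 + 259 = 882
call 5: 882 + 259 = 1141
call 6: 1141 + 259 = 1400
call 7: 1400 + 259 = 1659
call 8: 1659 + 259 = 1918
call 9: 1918 + 259 = 2177
call 10: 2177 + 259 = 2436
call 11: 2436 + 259 = 2695
call 12: 2695 + 259 = 2954
call 13: 2954 + 259 = 3213
call 14: 3213 + 259 = 3472
call 15: 3472 + 259 = 3731
call 16: 3731 + 259 = 3990
call 17: 3990 + 259 = 4249
call 18: 4249 + 259 = 4508
call 19: 4508 + 259 = 4767
call 20: 4767 + 259 = 5026
call 21: 5026 + 259 = 5285
call 22: 5285 + 259 = 5544
call 23: 5544 + 259 = 5803
call 24: 5803 + 259 = 6062
call 25: 6062 + 259 = 6321
call 26: 6321 + 259 = 6580
call 27: 6580 + 259 = 6839
call 28: 6839 + 259 = 7098

105, 364, 623, 882, 1141, 1400, 1659, 1918, 2177, 2436, 2695, 2954, 3213, 3472, 3731, 3990, 4249, 4508, 4767, 5026, 5285, 5544, 5803, 6062, 6321, 6580, 6839, 7098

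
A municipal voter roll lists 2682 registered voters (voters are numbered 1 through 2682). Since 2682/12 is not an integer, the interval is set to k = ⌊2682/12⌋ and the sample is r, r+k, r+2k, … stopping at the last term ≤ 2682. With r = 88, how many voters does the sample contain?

k = ⌊2682/12⌋ = 223
Achieved size = ⌊(2682 − 88)/223⌋ + 1 = ⌊2594/223⌋ + 1 = 11 + 1 = 12
(last selection: 88 + 11×223 = 2541 ≤ 2682; next would be 2764 > 2682)

12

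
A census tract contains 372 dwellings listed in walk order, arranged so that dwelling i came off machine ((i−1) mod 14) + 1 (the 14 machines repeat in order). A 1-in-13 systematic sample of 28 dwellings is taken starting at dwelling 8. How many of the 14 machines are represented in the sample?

14

Consecutive selections differ by k = 13, so their machine numbers differ by 13 mod 14 = 13.
gcd(13, 14) = 1, so the sample visits 14/1 = 14 distinct residues mod 14.
Start 8 is machine 8; the machines hit are 1, 2, 3, 4, 5, 6, 7, 8, 9, 10, 11, 12, 13, 14.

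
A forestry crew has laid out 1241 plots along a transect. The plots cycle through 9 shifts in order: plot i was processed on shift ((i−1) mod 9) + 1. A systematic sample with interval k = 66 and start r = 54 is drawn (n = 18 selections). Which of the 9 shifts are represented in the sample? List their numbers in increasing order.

3, 6, 9

Consecutive selections differ by k = 66, so their shift numbers differ by 66 mod 9 = 3.
gcd(66, 9) = 3, so the sample visits 9/3 = 3 distinct residues mod 9.
Start 54 is shift 9; the shifts hit are 3, 6, 9.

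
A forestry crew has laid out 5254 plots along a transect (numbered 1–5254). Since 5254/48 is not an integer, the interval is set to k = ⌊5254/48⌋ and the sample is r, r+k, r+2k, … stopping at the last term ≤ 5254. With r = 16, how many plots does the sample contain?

k = ⌊5254/48⌋ = 109
Achieved size = ⌊(5254 − 16)/109⌋ + 1 = ⌊5238/109⌋ + 1 = 48 + 1 = 49
(last selection: 16 + 48×109 = 5248 ≤ 5254; next would be 5357 > 5254)

49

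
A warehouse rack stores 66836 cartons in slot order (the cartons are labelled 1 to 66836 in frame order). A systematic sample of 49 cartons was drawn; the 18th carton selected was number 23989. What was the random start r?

801

k = 66836/49 = 1364
r = 23989 − (18−1)×1364 = 23989 − 23188 = 801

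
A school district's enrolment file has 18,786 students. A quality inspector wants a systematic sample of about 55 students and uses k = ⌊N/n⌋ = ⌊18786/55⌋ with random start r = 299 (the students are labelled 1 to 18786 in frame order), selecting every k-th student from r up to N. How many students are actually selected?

55

k = ⌊18786/55⌋ = 341
Achieved size = ⌊(18786 − 299)/341⌋ + 1 = ⌊18487/341⌋ + 1 = 54 + 1 = 55
(last selection: 299 + 54×341 = 18713 ≤ 18786; next would be 19054 > 18786)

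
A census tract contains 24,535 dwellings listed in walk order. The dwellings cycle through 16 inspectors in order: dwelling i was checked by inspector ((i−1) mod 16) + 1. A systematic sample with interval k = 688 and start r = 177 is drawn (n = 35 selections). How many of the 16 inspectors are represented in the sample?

Consecutive selections differ by k = 688, so their inspector numbers differ by 688 mod 16 = 0.
gcd(688, 16) = 16, so the sample visits 16/16 = 1 distinct residues mod 16.
Start 177 is inspector 1; the inspectors hit are 1.

1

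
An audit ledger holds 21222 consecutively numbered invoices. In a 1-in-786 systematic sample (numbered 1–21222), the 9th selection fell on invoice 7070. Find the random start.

k = 786
r = 7070 − (9−1)×786 = 7070 − 6288 = 782

782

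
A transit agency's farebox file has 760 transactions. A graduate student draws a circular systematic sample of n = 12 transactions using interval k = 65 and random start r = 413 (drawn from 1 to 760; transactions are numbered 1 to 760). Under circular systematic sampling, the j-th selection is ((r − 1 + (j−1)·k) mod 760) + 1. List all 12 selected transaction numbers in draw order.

Selection 1: 413
Selection 2: 413 + 65 = 478
Selection 3: 478 + 65 = 543
Selection 4: 543 + 65 = 608
Selection 5: 608 + 65 = 673
Selection 6: 673 + 65 = 738
Selection 7: 738 + 65 = 803 → 803 − 760 = 43
Selection 8: 43 + 65 = 108
Selection 9: 108 + 65 = 173
Selection 10: 173 + 65 = 238
Selection 11: 238 + 65 = 303
Selection 12: 303 + 65 = 368

413, 478, 543, 608, 673, 738, 43, 108, 173, 238, 303, 368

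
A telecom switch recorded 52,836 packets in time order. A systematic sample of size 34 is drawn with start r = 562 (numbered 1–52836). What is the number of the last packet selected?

k = 52836/34 = 1554
34th selection = r + (34−1)·k = 562 + 33×1554 = 562 + 51282 = 51844

51844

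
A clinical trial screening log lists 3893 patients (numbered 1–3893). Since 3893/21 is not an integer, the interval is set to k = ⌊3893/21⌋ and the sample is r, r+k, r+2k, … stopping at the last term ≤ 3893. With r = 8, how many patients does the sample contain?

k = ⌊3893/21⌋ = 185
Achieved size = ⌊(3893 − 8)/185⌋ + 1 = ⌊3885/185⌋ + 1 = 21 + 1 = 22
(last selection: 8 + 21×185 = 3893 ≤ 3893; next would be 4078 > 3893)

22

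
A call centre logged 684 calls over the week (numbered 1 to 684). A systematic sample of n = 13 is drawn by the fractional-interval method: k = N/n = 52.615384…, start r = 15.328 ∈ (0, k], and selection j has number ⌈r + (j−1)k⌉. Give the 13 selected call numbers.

16, 68, 121, 174, 226, 279, 332, 384, 437, 489, 542, 595, 647

j=1: r + 0k = 15.328 → ⌈·⌉ = 16
j=2: r + 1k = 67.943384… → ⌈·⌉ = 68
j=3: r + 2k = 120.558769… → ⌈·⌉ = 121
j=4: r + 3k = 173.174153… → ⌈·⌉ = 174
j=5: r + 4k = 225.789538… → ⌈·⌉ = 226
j=6: r + 5k = 278.404923… → ⌈·⌉ = 279
j=7: r + 6k = 331.020307… → ⌈·⌉ = 332
j=8: r + 7k = 383.635692… → ⌈·⌉ = 384
j=9: r + 8k = 436.251076… → ⌈·⌉ = 437
j=10: r + 9k = 488.866461… → ⌈·⌉ = 489
j=11: r + 10k = 541.481846… → ⌈·⌉ = 542
j=12: r + 11k = 594.097230… → ⌈·⌉ = 595
j=13: r + 12k = 646.712615… → ⌈·⌉ = 647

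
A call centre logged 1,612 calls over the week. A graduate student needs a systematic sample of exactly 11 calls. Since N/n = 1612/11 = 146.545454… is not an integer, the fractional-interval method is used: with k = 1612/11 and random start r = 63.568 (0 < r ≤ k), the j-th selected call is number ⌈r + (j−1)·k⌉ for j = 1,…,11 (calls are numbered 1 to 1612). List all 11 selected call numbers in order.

j=1: r + 0k = 63.568 → ⌈·⌉ = 64
j=2: r + 1k = 210.113454… → ⌈·⌉ = 211
j=3: r + 2k = 356.658909… → ⌈·⌉ = 357
j=4: r + 3k = 503.204363… → ⌈·⌉ = 504
j=5: r + 4k = 649.749818… → ⌈·⌉ = 650
j=6: r + 5k = 796.295272… → ⌈·⌉ = 797
j=7: r + 6k = 942.840727… → ⌈·⌉ = 943
j=8: r + 7k = 1089.386181… → ⌈·⌉ = 1090
j=9: r + 8k = 1235.931636… → ⌈·⌉ = 1236
j=10: r + 9k = 1382.477090… → ⌈·⌉ = 1383
j=11: r + 10k = 1529.022545… → ⌈·⌉ = 1530

64, 211, 357, 504, 650, 797, 943, 1090, 1236, 1383, 1530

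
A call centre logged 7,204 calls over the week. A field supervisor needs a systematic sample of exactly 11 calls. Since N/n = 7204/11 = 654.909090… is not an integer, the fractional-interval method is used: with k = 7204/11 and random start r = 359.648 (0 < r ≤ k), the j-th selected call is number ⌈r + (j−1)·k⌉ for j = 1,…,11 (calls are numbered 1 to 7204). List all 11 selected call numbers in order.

j=1: r + 0k = 359.648 → ⌈·⌉ = 360
j=2: r + 1k = 1014.557090… → ⌈·⌉ = 1015
j=3: r + 2k = 1669.466181… → ⌈·⌉ = 1670
j=4: r + 3k = 2324.375272… → ⌈·⌉ = 2325
j=5: r + 4k = 2979.284363… → ⌈·⌉ = 2980
j=6: r + 5k = 3634.193454… → ⌈·⌉ = 3635
j=7: r + 6k = 4289.102545… → ⌈·⌉ = 4290
j=8: r + 7k = 4944.011636… → ⌈·⌉ = 4945
j=9: r + 8k = 5598.920727… → ⌈·⌉ = 5599
j=10: r + 9k = 6253.829818… → ⌈·⌉ = 6254
j=11: r + 10k = 6908.738909… → ⌈·⌉ = 6909

360, 1015, 1670, 2325, 2980, 3635, 4290, 4945, 5599, 6254, 6909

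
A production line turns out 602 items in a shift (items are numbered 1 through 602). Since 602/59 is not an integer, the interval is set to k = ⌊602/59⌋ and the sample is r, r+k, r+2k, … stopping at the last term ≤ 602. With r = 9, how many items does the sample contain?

60

k = ⌊602/59⌋ = 10
Achieved size = ⌊(602 − 9)/10⌋ + 1 = ⌊593/10⌋ + 1 = 59 + 1 = 60
(last selection: 9 + 59×10 = 599 ≤ 602; next would be 609 > 602)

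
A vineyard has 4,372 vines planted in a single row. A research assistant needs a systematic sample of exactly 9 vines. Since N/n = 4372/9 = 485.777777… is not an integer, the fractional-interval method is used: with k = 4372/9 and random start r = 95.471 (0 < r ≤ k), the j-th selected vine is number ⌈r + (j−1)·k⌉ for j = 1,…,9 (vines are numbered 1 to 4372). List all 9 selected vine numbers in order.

j=1: r + 0k = 95.471 → ⌈·⌉ = 96
j=2: r + 1k = 581.248777… → ⌈·⌉ = 582
j=3: r + 2k = 1067.026555… → ⌈·⌉ = 1068
j=4: r + 3k = 1552.804333… → ⌈·⌉ = 1553
j=5: r + 4k = 2038.582111… → ⌈·⌉ = 2039
j=6: r + 5k = 2524.359888… → ⌈·⌉ = 2525
j=7: r + 6k = 3010.137666… → ⌈·⌉ = 3011
j=8: r + 7k = 3495.915444… → ⌈·⌉ = 3496
j=9: r + 8k = 3981.693222… → ⌈·⌉ = 3982

96, 582, 1068, 1553, 2039, 2525, 3011, 3496, 3982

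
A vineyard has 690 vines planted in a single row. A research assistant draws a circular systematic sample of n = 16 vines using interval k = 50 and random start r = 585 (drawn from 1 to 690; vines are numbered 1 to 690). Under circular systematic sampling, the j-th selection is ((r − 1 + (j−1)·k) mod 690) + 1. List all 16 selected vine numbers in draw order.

Selection 1: 585
Selection 2: 585 + 50 = 635
Selection 3: 635 + 50 = 685
Selection 4: 685 + 50 = 735 → 735 − 690 = 45
Selection 5: 45 + 50 = 95
Selection 6: 95 + 50 = 145
Selection 7: 145 + 50 = 195
Selection 8: 195 + 50 = 245
Selection 9: 245 + 50 = 295
Selection 10: 295 + 50 = 345
Selection 11: 345 + 50 = 395
Selection 12: 395 + 50 = 445
Selection 13: 445 + 50 = 495
Selection 14: 495 + 50 = 545
Selection 15: 545 + 50 = 595
Selection 16: 595 + 50 = 645

585, 635, 685, 45, 95, 145, 195, 245, 295, 345, 395, 445, 495, 545, 595, 645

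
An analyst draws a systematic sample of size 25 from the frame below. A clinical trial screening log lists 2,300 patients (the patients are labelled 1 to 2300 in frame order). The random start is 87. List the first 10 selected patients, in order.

k = N/n = 2300/25 = 92
patient 1: 87
patient 2: 87 + 92 = 179
patient 3: 179 + 92 = 271
patient 4: 271 + 92 = 363
patient 5: 363 + 92 = 455
patient 6: 455 + 92 = 547
patient 7: 547 + 92 = 639
patient 8: 639 + 92 = 731
patient 9: 731 + 92 = 823
patient 10: 823 + 92 = 915

87, 179, 271, 363, 455, 547, 639, 731, 823, 915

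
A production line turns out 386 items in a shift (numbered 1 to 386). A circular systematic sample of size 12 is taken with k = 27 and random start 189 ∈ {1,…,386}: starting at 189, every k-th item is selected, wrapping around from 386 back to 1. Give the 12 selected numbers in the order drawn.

189, 216, 243, 270, 297, 324, 351, 378, 19, 46, 73, 100

Selection 1: 189
Selection 2: 189 + 27 = 216
Selection 3: 216 + 27 = 243
Selection 4: 243 + 27 = 270
Selection 5: 270 + 27 = 297
Selection 6: 297 + 27 = 324
Selection 7: 324 + 27 = 351
Selection 8: 351 + 27 = 378
Selection 9: 378 + 27 = 405 → 405 − 386 = 19
Selection 10: 19 + 27 = 46
Selection 11: 46 + 27 = 73
Selection 12: 73 + 27 = 100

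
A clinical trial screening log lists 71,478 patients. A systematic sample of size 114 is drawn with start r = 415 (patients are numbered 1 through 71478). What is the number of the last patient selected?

k = 71478/114 = 627
114th selection = r + (114−1)·k = 415 + 113×627 = 415 + 70851 = 71266

71266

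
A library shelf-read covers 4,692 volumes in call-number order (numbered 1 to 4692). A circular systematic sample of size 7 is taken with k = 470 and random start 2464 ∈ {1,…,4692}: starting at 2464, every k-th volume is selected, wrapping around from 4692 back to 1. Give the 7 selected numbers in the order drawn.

Selection 1: 2464
Selection 2: 2464 + 470 = 2934
Selection 3: 2934 + 470 = 3404
Selection 4: 3404 + 470 = 3874
Selection 5: 3874 + 470 = 4344
Selection 6: 4344 + 470 = 4814 → 4814 − 4692 = 122
Selection 7: 122 + 470 = 592

2464, 2934, 3404, 3874, 4344, 122, 592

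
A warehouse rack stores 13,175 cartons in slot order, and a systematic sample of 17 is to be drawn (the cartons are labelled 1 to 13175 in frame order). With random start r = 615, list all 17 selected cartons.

615, 1390, 2165, 2940, 3715, 4490, 5265, 6040, 6815, 7590, 8365, 9140, 9915, 10690, 11465, 12240, 13015

k = N/n = 13175/17 = 775
carton 1: 615
carton 2: 615 + 775 = 1390
carton 3: 1390 + 775 = 2165
carton 4: 2165 + 775 = 2940
carton 5: 2940 + 775 = 3715
carton 6: 3715 + 775 = 4490
carton 7: 4490 + 775 = 5265
carton 8: 5265 + 775 = 6040
carton 9: 6040 + 775 = 6815
carton 10: 6815 + 775 = 7590
carton 11: 7590 + 775 = 8365
carton 12: 8365 + 775 = 9140
carton 13: 9140 + 775 = 9915
carton 14: 9915 + 775 = 10690
carton 15: 10690 + 775 = 11465
carton 16: 11465 + 775 = 12240
carton 17: 12240 + 775 = 13015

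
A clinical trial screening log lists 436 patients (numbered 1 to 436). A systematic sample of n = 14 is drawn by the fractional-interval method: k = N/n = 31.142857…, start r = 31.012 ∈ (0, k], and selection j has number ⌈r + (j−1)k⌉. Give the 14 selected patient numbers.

32, 63, 94, 125, 156, 187, 218, 250, 281, 312, 343, 374, 405, 436

j=1: r + 0k = 31.012 → ⌈·⌉ = 32
j=2: r + 1k = 62.154857… → ⌈·⌉ = 63
j=3: r + 2k = 93.297714… → ⌈·⌉ = 94
j=4: r + 3k = 124.440571… → ⌈·⌉ = 125
j=5: r + 4k = 155.583428… → ⌈·⌉ = 156
j=6: r + 5k = 186.726285… → ⌈·⌉ = 187
j=7: r + 6k = 217.869142… → ⌈·⌉ = 218
j=8: r + 7k = 249.012 → ⌈·⌉ = 250
j=9: r + 8k = 280.154857… → ⌈·⌉ = 281
j=10: r + 9k = 311.297714… → ⌈·⌉ = 312
j=11: r + 10k = 342.440571… → ⌈·⌉ = 343
j=12: r + 11k = 373.583428… → ⌈·⌉ = 374
j=13: r + 12k = 404.726285… → ⌈·⌉ = 405
j=14: r + 13k = 435.869142… → ⌈·⌉ = 436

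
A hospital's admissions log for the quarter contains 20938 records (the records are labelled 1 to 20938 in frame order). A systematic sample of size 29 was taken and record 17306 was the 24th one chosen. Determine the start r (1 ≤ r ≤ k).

k = 20938/29 = 722
r = 17306 − (24−1)×722 = 17306 − 16606 = 700

700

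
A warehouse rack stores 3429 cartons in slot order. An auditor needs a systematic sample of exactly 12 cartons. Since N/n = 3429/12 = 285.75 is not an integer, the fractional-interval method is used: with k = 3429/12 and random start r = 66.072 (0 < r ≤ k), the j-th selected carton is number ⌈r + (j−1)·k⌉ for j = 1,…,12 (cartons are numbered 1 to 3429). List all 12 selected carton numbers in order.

67, 352, 638, 924, 1210, 1495, 1781, 2067, 2353, 2638, 2924, 3210

j=1: r + 0k = 66.072 → ⌈·⌉ = 67
j=2: r + 1k = 351.822 → ⌈·⌉ = 352
j=3: r + 2k = 637.572 → ⌈·⌉ = 638
j=4: r + 3k = 923.322 → ⌈·⌉ = 924
j=5: r + 4k = 1209.072 → ⌈·⌉ = 1210
j=6: r + 5k = 1494.822 → ⌈·⌉ = 1495
j=7: r + 6k = 1780.572 → ⌈·⌉ = 1781
j=8: r + 7k = 2066.322 → ⌈·⌉ = 2067
j=9: r + 8k = 2352.072 → ⌈·⌉ = 2353
j=10: r + 9k = 2637.822 → ⌈·⌉ = 2638
j=11: r + 10k = 2923.572 → ⌈·⌉ = 2924
j=12: r + 11k = 3209.322 → ⌈·⌉ = 3210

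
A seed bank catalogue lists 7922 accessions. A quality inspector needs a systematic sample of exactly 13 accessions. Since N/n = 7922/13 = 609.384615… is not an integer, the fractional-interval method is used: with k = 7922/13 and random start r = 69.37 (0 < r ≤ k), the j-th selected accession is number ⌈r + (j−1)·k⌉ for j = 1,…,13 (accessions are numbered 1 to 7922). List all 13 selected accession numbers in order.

70, 679, 1289, 1898, 2507, 3117, 3726, 4336, 4945, 5554, 6164, 6773, 7382

j=1: r + 0k = 69.37 → ⌈·⌉ = 70
j=2: r + 1k = 678.754615… → ⌈·⌉ = 679
j=3: r + 2k = 1288.139230… → ⌈·⌉ = 1289
j=4: r + 3k = 1897.523846… → ⌈·⌉ = 1898
j=5: r + 4k = 2506.908461… → ⌈·⌉ = 2507
j=6: r + 5k = 3116.293076… → ⌈·⌉ = 3117
j=7: r + 6k = 3725.677692… → ⌈·⌉ = 3726
j=8: r + 7k = 4335.062307… → ⌈·⌉ = 4336
j=9: r + 8k = 4944.446923… → ⌈·⌉ = 4945
j=10: r + 9k = 5553.831538… → ⌈·⌉ = 5554
j=11: r + 10k = 6163.216153… → ⌈·⌉ = 6164
j=12: r + 11k = 6772.600769… → ⌈·⌉ = 6773
j=13: r + 12k = 7381.985384… → ⌈·⌉ = 7382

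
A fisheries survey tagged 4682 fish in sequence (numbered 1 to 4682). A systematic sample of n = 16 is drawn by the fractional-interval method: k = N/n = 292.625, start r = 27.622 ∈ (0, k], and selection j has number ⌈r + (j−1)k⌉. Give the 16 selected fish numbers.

j=1: r + 0k = 27.622 → ⌈·⌉ = 28
j=2: r + 1k = 320.247 → ⌈·⌉ = 321
j=3: r + 2k = 612.872 → ⌈·⌉ = 613
j=4: r + 3k = 905.497 → ⌈·⌉ = 906
j=5: r + 4k = 1198.122 → ⌈·⌉ = 1199
j=6: r + 5k = 1490.747 → ⌈·⌉ = 1491
j=7: r + 6k = 1783.372 → ⌈·⌉ = 1784
j=8: r + 7k = 2075.997 → ⌈·⌉ = 2076
j=9: r + 8k = 2368.622 → ⌈·⌉ = 2369
j=10: r + 9k = 2661.247 → ⌈·⌉ = 2662
j=11: r + 10k = 2953.872 → ⌈·⌉ = 2954
j=12: r + 11k = 3246.497 → ⌈·⌉ = 3247
j=13: r + 12k = 3539.122 → ⌈·⌉ = 3540
j=14: r + 13k = 3831.747 → ⌈·⌉ = 3832
j=15: r + 14k = 4124.372 → ⌈·⌉ = 4125
j=16: r + 15k = 4416.997 → ⌈·⌉ = 4417

28, 321, 613, 906, 1199, 1491, 1784, 2076, 2369, 2662, 2954, 3247, 3540, 3832, 4125, 4417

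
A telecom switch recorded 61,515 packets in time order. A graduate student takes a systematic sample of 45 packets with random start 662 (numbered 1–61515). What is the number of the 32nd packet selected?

43039

k = 61515/45 = 1367
32nd selection = r + (32−1)·k = 662 + 31×1367 = 662 + 42377 = 43039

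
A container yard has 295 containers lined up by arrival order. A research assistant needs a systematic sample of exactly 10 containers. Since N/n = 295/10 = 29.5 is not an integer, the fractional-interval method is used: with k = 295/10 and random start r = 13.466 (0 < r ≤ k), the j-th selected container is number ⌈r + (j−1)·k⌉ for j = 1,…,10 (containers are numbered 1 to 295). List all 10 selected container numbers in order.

j=1: r + 0k = 13.466 → ⌈·⌉ = 14
j=2: r + 1k = 42.966 → ⌈·⌉ = 43
j=3: r + 2k = 72.466 → ⌈·⌉ = 73
j=4: r + 3k = 101.966 → ⌈·⌉ = 102
j=5: r + 4k = 131.466 → ⌈·⌉ = 132
j=6: r + 5k = 160.966 → ⌈·⌉ = 161
j=7: r + 6k = 190.466 → ⌈·⌉ = 191
j=8: r + 7k = 219.966 → ⌈·⌉ = 220
j=9: r + 8k = 249.466 → ⌈·⌉ = 250
j=10: r + 9k = 278.966 → ⌈·⌉ = 279

14, 43, 73, 102, 132, 161, 191, 220, 250, 279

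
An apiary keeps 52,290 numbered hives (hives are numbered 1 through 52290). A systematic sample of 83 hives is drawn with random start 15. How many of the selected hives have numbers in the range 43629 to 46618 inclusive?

4

k = 52290/83 = 630
First selection ≥ 43629: 15 + ⌈(43629−15)/630⌉·630 = 15 + 70×630 = 44115
Last selection ≤ 46618: 15 + ⌊(46618−15)/630⌋·630 = 15 + 73×630 = 46005
Count = 73 − 70 + 1 = 4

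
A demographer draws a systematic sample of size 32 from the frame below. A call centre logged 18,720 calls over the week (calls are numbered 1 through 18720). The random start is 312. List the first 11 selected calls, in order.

k = N/n = 18720/32 = 585
call 1: 312
call 2: 312 + 585 = 897
call 3: 897 + 585 = 1482
call 4: 1482 + 585 = 2067
call 5: 2067 + 585 = 2652
call 6: 2652 + 585 = 3237
call 7: 3237 + 585 = 3822
call 8: 3822 + 585 = 4407
call 9: 4407 + 585 = 4992
call 10: 4992 + 585 = 5577
call 11: 5577 + 585 = 6162

312, 897, 1482, 2067, 2652, 3237, 3822, 4407, 4992, 5577, 6162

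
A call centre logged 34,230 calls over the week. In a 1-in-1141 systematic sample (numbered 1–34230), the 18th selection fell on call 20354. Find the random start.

957

k = 1141
r = 20354 − (18−1)×1141 = 20354 − 19397 = 957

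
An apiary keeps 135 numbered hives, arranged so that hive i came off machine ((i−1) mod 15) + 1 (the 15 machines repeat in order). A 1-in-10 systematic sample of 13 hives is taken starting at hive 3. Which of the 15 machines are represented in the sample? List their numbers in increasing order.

3, 8, 13

Consecutive selections differ by k = 10, so their machine numbers differ by 10 mod 15 = 10.
gcd(10, 15) = 5, so the sample visits 15/5 = 3 distinct residues mod 15.
Start 3 is machine 3; the machines hit are 3, 8, 13.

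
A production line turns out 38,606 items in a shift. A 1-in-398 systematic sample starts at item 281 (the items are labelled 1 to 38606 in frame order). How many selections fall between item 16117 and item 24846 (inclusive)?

22

k = 398
First selection ≥ 16117: 281 + ⌈(16117−281)/398⌉·398 = 281 + 40×398 = 16201
Last selection ≤ 24846: 281 + ⌊(24846−281)/398⌋·398 = 281 + 61×398 = 24559
Count = 61 − 40 + 1 = 22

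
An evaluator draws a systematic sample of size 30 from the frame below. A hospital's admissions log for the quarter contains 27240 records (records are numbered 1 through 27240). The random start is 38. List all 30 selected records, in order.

k = N/n = 27240/30 = 908
record 1: 38
record 2: 38 + 908 = 946
record 3: 946 + 908 = 1854
record 4: 1854 + 908 = 2762
record 5: 2762 + 908 = 3670
record 6: 3670 + 908 = 4578
record 7: 4578 + 908 = 5486
record 8: 5486 + 908 = 6394
record 9: 6394 + 908 = 7302
record 10: 7302 + 908 = 8210
record 11: 8210 + 908 = 9118
record 12: 9118 + 908 = 10026
record 13: 10026 + 908 = 10934
record 14: 10934 + 908 = 11842
record 15: 11842 + 908 = 12750
record 16: 12750 + 908 = 13658
record 17: 13658 + 908 = 14566
record 18: 14566 + 908 = 15474
record 19: 15474 + 908 = 16382
record 20: 16382 + 908 = 17290
record 21: 17290 + 908 = 18198
record 22: 18198 + 908 = 19106
record 23: 19106 + 908 = 20014
record 24: 20014 + 908 = 20922
record 25: 20922 + 908 = 21830
record 26: 21830 + 908 = 22738
record 27: 22738 + 908 = 23646
record 28: 23646 + 908 = 24554
record 29: 24554 + 908 = 25462
record 30: 25462 + 908 = 26370

38, 946, 1854, 2762, 3670, 4578, 5486, 6394, 7302, 8210, 9118, 10026, 10934, 11842, 12750, 13658, 14566, 15474, 16382, 17290, 18198, 19106, 20014, 20922, 21830, 22738, 23646, 24554, 25462, 26370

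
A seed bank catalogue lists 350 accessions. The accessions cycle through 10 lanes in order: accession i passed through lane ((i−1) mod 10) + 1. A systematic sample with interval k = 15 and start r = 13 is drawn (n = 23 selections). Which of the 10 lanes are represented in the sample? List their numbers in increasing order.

Consecutive selections differ by k = 15, so their lane numbers differ by 15 mod 10 = 5.
gcd(15, 10) = 5, so the sample visits 10/5 = 2 distinct residues mod 10.
Start 13 is lane 3; the lanes hit are 3, 8.

3, 8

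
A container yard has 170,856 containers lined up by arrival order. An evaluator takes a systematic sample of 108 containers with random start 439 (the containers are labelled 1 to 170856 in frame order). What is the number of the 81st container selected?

k = 170856/108 = 1582
81st selection = r + (81−1)·k = 439 + 80×1582 = 439 + 126560 = 126999

126999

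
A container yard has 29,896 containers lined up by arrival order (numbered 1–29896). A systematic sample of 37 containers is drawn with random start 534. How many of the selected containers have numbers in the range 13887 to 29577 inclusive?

k = 29896/37 = 808
First selection ≥ 13887: 534 + ⌈(13887−534)/808⌉·808 = 534 + 17×808 = 14270
Last selection ≤ 29577: 534 + ⌊(29577−534)/808⌋·808 = 534 + 35×808 = 28814
Count = 35 − 17 + 1 = 19

19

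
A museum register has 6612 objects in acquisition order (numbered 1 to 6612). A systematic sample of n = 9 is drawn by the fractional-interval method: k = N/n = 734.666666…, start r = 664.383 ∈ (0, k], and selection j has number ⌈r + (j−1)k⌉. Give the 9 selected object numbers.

j=1: r + 0k = 664.383 → ⌈·⌉ = 665
j=2: r + 1k = 1399.049666… → ⌈·⌉ = 1400
j=3: r + 2k = 2133.716333… → ⌈·⌉ = 2134
j=4: r + 3k = 2868.383 → ⌈·⌉ = 2869
j=5: r + 4k = 3603.049666… → ⌈·⌉ = 3604
j=6: r + 5k = 4337.716333… → ⌈·⌉ = 4338
j=7: r + 6k = 5072.383 → ⌈·⌉ = 5073
j=8: r + 7k = 5807.049666… → ⌈·⌉ = 5808
j=9: r + 8k = 6541.716333… → ⌈·⌉ = 6542

665, 1400, 2134, 2869, 3604, 4338, 5073, 5808, 6542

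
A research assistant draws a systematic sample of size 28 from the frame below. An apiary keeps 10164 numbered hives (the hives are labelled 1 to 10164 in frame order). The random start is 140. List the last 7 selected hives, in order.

7763, 8126, 8489, 8852, 9215, 9578, 9941

k = N/n = 10164/28 = 363
22nd selection = 140 + 21×363 = 7763
23rd: 7763 + 363 = 8126
24th: 8126 + 363 = 8489
25th: 8489 + 363 = 8852
26th: 8852 + 363 = 9215
27th: 9215 + 363 = 9578
28th: 9578 + 363 = 9941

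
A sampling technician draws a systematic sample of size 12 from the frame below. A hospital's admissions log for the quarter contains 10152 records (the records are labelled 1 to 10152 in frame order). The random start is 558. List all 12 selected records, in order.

558, 1404, 2250, 3096, 3942, 4788, 5634, 6480, 7326, 8172, 9018, 9864

k = N/n = 10152/12 = 846
record 1: 558
record 2: 558 + 846 = 1404
record 3: 1404 + 846 = 2250
record 4: 2250 + 846 = 3096
record 5: 3096 + 846 = 3942
record 6: 3942 + 846 = 4788
record 7: 4788 + 846 = 5634
record 8: 5634 + 846 = 6480
record 9: 6480 + 846 = 7326
record 10: 7326 + 846 = 8172
record 11: 8172 + 846 = 9018
record 12: 9018 + 846 = 9864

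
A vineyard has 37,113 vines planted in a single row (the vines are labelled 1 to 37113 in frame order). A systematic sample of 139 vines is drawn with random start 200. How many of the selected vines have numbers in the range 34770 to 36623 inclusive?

k = 37113/139 = 267
First selection ≥ 34770: 200 + ⌈(34770−200)/267⌉·267 = 200 + 130×267 = 34910
Last selection ≤ 36623: 200 + ⌊(36623−200)/267⌋·267 = 200 + 136×267 = 36512
Count = 136 − 130 + 1 = 7

7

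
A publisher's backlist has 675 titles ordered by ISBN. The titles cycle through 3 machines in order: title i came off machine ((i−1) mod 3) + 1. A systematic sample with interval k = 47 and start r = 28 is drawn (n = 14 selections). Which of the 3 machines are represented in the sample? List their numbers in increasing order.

1, 2, 3

Consecutive selections differ by k = 47, so their machine numbers differ by 47 mod 3 = 2.
gcd(47, 3) = 1, so the sample visits 3/1 = 3 distinct residues mod 3.
Start 28 is machine 1; the machines hit are 1, 2, 3.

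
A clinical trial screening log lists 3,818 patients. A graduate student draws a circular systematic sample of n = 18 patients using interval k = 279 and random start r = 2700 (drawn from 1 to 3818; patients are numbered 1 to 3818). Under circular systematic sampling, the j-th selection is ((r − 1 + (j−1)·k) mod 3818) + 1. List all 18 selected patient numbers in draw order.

Selection 1: 2700
Selection 2: 2700 + 279 = 2979
Selection 3: 2979 + 279 = 3258
Selection 4: 3258 + 279 = 3537
Selection 5: 3537 + 279 = 3816
Selection 6: 3816 + 279 = 4095 → 4095 − 3818 = 277
Selection 7: 277 + 279 = 556
Selection 8: 556 + 279 = 835
Selection 9: 835 + 279 = 1114
Selection 10: 1114 + 279 = 1393
Selection 11: 1393 + 279 = 1672
Selection 12: 1672 + 279 = 1951
Selection 13: 1951 + 279 = 2230
Selection 14: 2230 + 279 = 2509
Selection 15: 2509 + 279 = 2788
Selection 16: 2788 + 279 = 3067
Selection 17: 3067 + 279 = 3346
Selection 18: 3346 + 279 = 3625

2700, 2979, 3258, 3537, 3816, 277, 556, 835, 1114, 1393, 1672, 1951, 2230, 2509, 2788, 3067, 3346, 3625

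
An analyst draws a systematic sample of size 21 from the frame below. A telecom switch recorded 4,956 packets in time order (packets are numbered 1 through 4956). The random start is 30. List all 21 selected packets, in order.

30, 266, 502, 738, 974, 1210, 1446, 1682, 1918, 2154, 2390, 2626, 2862, 3098, 3334, 3570, 3806, 4042, 4278, 4514, 4750

k = N/n = 4956/21 = 236
packet 1: 30
packet 2: 30 + 236 = 266
packet 3: 266 + 236 = 502
packet 4: 502 + 236 = 738
packet 5: 738 + 236 = 974
packet 6: 974 + 236 = 1210
packet 7: 1210 + 236 = 1446
packet 8: 1446 + 236 = 1682
packet 9: 1682 + 236 = 1918
packet 10: 1918 + 236 = 2154
packet 11: 2154 + 236 = 2390
packet 12: 2390 + 236 = 2626
packet 13: 2626 + 236 = 2862
packet 14: 2862 + 236 = 3098
packet 15: 3098 + 236 = 3334
packet 16: 3334 + 236 = 3570
packet 17: 3570 + 236 = 3806
packet 18: 3806 + 236 = 4042
packet 19: 4042 + 236 = 4278
packet 20: 4278 + 236 = 4514
packet 21: 4514 + 236 = 4750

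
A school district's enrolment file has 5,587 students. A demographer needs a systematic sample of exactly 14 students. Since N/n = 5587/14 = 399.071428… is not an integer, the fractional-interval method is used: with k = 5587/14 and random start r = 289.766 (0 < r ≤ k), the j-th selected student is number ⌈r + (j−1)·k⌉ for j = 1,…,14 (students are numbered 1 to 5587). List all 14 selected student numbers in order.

290, 689, 1088, 1487, 1887, 2286, 2685, 3084, 3483, 3882, 4281, 4680, 5079, 5478

j=1: r + 0k = 289.766 → ⌈·⌉ = 290
j=2: r + 1k = 688.837428… → ⌈·⌉ = 689
j=3: r + 2k = 1087.908857… → ⌈·⌉ = 1088
j=4: r + 3k = 1486.980285… → ⌈·⌉ = 1487
j=5: r + 4k = 1886.051714… → ⌈·⌉ = 1887
j=6: r + 5k = 2285.123142… → ⌈·⌉ = 2286
j=7: r + 6k = 2684.194571… → ⌈·⌉ = 2685
j=8: r + 7k = 3083.266 → ⌈·⌉ = 3084
j=9: r + 8k = 3482.337428… → ⌈·⌉ = 3483
j=10: r + 9k = 3881.408857… → ⌈·⌉ = 3882
j=11: r + 10k = 4280.480285… → ⌈·⌉ = 4281
j=12: r + 11k = 4679.551714… → ⌈·⌉ = 4680
j=13: r + 12k = 5078.623142… → ⌈·⌉ = 5079
j=14: r + 13k = 5477.694571… → ⌈·⌉ = 5478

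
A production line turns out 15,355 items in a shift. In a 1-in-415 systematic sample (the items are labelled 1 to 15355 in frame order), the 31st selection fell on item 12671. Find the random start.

221

k = 415
r = 12671 − (31−1)×415 = 12671 − 12450 = 221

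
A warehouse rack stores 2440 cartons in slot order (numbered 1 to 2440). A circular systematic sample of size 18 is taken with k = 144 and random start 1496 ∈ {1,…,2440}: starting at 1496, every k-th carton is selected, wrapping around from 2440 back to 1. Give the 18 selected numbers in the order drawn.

1496, 1640, 1784, 1928, 2072, 2216, 2360, 64, 208, 352, 496, 640, 784, 928, 1072, 1216, 1360, 1504

Selection 1: 1496
Selection 2: 1496 + 144 = 1640
Selection 3: 1640 + 144 = 1784
Selection 4: 1784 + 144 = 1928
Selection 5: 1928 + 144 = 2072
Selection 6: 2072 + 144 = 2216
Selection 7: 2216 + 144 = 2360
Selection 8: 2360 + 144 = 2504 → 2504 − 2440 = 64
Selection 9: 64 + 144 = 208
Selection 10: 208 + 144 = 352
Selection 11: 352 + 144 = 496
Selection 12: 496 + 144 = 640
Selection 13: 640 + 144 = 784
Selection 14: 784 + 144 = 928
Selection 15: 928 + 144 = 1072
Selection 16: 1072 + 144 = 1216
Selection 17: 1216 + 144 = 1360
Selection 18: 1360 + 144 = 1504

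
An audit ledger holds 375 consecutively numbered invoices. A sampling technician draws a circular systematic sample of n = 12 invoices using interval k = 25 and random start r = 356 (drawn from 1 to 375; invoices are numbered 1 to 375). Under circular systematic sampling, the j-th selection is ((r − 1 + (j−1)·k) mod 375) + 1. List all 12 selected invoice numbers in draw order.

Selection 1: 356
Selection 2: 356 + 25 = 381 → 381 − 375 = 6
Selection 3: 6 + 25 = 31
Selection 4: 31 + 25 = 56
Selection 5: 56 + 25 = 81
Selection 6: 81 + 25 = 106
Selection 7: 106 + 25 = 131
Selection 8: 131 + 25 = 156
Selection 9: 156 + 25 = 181
Selection 10: 181 + 25 = 206
Selection 11: 206 + 25 = 231
Selection 12: 231 + 25 = 256

356, 6, 31, 56, 81, 106, 131, 156, 181, 206, 231, 256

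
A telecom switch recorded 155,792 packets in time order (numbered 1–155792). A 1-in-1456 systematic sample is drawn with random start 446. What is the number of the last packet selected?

k = 1456
107th selection = r + (107−1)·k = 446 + 106×1456 = 446 + 154336 = 154782

154782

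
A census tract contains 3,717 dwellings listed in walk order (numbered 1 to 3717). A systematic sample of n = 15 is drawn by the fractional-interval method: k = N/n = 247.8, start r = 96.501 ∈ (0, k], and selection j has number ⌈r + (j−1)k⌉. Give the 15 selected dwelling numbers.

j=1: r + 0k = 96.501 → ⌈·⌉ = 97
j=2: r + 1k = 344.301 → ⌈·⌉ = 345
j=3: r + 2k = 592.101 → ⌈·⌉ = 593
j=4: r + 3k = 839.901 → ⌈·⌉ = 840
j=5: r + 4k = 1087.701 → ⌈·⌉ = 1088
j=6: r + 5k = 1335.501 → ⌈·⌉ = 1336
j=7: r + 6k = 1583.301 → ⌈·⌉ = 1584
j=8: r + 7k = 1831.101 → ⌈·⌉ = 1832
j=9: r + 8k = 2078.901 → ⌈·⌉ = 2079
j=10: r + 9k = 2326.701 → ⌈·⌉ = 2327
j=11: r + 10k = 2574.501 → ⌈·⌉ = 2575
j=12: r + 11k = 2822.301 → ⌈·⌉ = 2823
j=13: r + 12k = 3070.101 → ⌈·⌉ = 3071
j=14: r + 13k = 3317.901 → ⌈·⌉ = 3318
j=15: r + 14k = 3565.701 → ⌈·⌉ = 3566

97, 345, 593, 840, 1088, 1336, 1584, 1832, 2079, 2327, 2575, 2823, 3071, 3318, 3566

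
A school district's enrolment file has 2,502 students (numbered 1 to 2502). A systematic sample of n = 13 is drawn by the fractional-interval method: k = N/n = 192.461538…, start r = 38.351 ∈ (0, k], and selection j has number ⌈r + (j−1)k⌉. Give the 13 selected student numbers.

39, 231, 424, 616, 809, 1001, 1194, 1386, 1579, 1771, 1963, 2156, 2348

j=1: r + 0k = 38.351 → ⌈·⌉ = 39
j=2: r + 1k = 230.812538… → ⌈·⌉ = 231
j=3: r + 2k = 423.274076… → ⌈·⌉ = 424
j=4: r + 3k = 615.735615… → ⌈·⌉ = 616
j=5: r + 4k = 808.197153… → ⌈·⌉ = 809
j=6: r + 5k = 1000.658692… → ⌈·⌉ = 1001
j=7: r + 6k = 1193.120230… → ⌈·⌉ = 1194
j=8: r + 7k = 1385.581769… → ⌈·⌉ = 1386
j=9: r + 8k = 1578.043307… → ⌈·⌉ = 1579
j=10: r + 9k = 1770.504846… → ⌈·⌉ = 1771
j=11: r + 10k = 1962.966384… → ⌈·⌉ = 1963
j=12: r + 11k = 2155.427923… → ⌈·⌉ = 2156
j=13: r + 12k = 2347.889461… → ⌈·⌉ = 2348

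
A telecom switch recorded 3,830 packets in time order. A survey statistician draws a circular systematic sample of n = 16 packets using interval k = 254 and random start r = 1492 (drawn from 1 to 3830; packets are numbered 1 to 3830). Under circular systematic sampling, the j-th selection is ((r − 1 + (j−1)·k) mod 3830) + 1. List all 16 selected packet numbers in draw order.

Selection 1: 1492
Selection 2: 1492 + 254 = 1746
Selection 3: 1746 + 254 = 2000
Selection 4: 2000 + 254 = 2254
Selection 5: 2254 + 254 = 2508
Selection 6: 2508 + 254 = 2762
Selection 7: 2762 + 254 = 3016
Selection 8: 3016 + 254 = 3270
Selection 9: 3270 + 254 = 3524
Selection 10: 3524 + 254 = 3778
Selection 11: 3778 + 254 = 4032 → 4032 − 3830 = 202
Selection 12: 202 + 254 = 456
Selection 13: 456 + 254 = 710
Selection 14: 710 + 254 = 964
Selection 15: 964 + 254 = 1218
Selection 16: 1218 + 254 = 1472

1492, 1746, 2000, 2254, 2508, 2762, 3016, 3270, 3524, 3778, 202, 456, 710, 964, 1218, 1472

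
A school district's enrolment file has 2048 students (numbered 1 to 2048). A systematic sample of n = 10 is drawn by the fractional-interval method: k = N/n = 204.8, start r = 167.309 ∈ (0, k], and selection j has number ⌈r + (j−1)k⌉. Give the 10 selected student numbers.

168, 373, 577, 782, 987, 1192, 1397, 1601, 1806, 2011

j=1: r + 0k = 167.309 → ⌈·⌉ = 168
j=2: r + 1k = 372.109 → ⌈·⌉ = 373
j=3: r + 2k = 576.909 → ⌈·⌉ = 577
j=4: r + 3k = 781.709 → ⌈·⌉ = 782
j=5: r + 4k = 986.509 → ⌈·⌉ = 987
j=6: r + 5k = 1191.309 → ⌈·⌉ = 1192
j=7: r + 6k = 1396.109 → ⌈·⌉ = 1397
j=8: r + 7k = 1600.909 → ⌈·⌉ = 1601
j=9: r + 8k = 1805.709 → ⌈·⌉ = 1806
j=10: r + 9k = 2010.509 → ⌈·⌉ = 2011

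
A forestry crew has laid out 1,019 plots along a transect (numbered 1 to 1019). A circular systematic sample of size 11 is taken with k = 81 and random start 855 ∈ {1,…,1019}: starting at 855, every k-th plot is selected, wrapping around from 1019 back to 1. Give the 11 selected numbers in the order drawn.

Selection 1: 855
Selection 2: 855 + 81 = 936
Selection 3: 936 + 81 = 1017
Selection 4: 1017 + 81 = 1098 → 1098 − 1019 = 79
Selection 5: 79 + 81 = 160
Selection 6: 160 + 81 = 241
Selection 7: 241 + 81 = 322
Selection 8: 322 + 81 = 403
Selection 9: 403 + 81 = 484
Selection 10: 484 + 81 = 565
Selection 11: 565 + 81 = 646

855, 936, 1017, 79, 160, 241, 322, 403, 484, 565, 646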